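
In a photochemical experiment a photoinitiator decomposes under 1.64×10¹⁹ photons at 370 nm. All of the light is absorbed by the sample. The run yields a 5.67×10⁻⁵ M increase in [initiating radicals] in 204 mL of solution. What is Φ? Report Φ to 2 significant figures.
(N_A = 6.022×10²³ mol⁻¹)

Φ = 0.42

Product: (5.67×10⁻⁵ M)(0.204 L) = 1.157×10⁻⁵ mol.
Moles of photons: 1.64×10¹⁹ / 6.022×10²³ = 2.723×10⁻⁵ mol.
Φ = 1.157×10⁻⁵ mol / 2.723×10⁻⁵ mol photons = 0.42.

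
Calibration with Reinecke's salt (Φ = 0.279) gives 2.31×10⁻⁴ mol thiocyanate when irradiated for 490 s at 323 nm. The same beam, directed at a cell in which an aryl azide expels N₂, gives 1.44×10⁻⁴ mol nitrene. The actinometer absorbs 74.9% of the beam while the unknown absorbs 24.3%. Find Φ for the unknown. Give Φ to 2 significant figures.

Photons absorbed by the actinometer: 2.31×10⁻⁴ / 0.279 = 8.280×10⁻⁴ mol.
Incident flux: 8.280×10⁻⁴ / 0.749 = 0.001105 einstein.
Absorbed by unknown: 0.243 × 0.001105 = 2.685×10⁻⁴ mol.
Φ(unknown) = 1.44×10⁻⁴ / 2.685×10⁻⁴ = 0.54.

Φ = 0.54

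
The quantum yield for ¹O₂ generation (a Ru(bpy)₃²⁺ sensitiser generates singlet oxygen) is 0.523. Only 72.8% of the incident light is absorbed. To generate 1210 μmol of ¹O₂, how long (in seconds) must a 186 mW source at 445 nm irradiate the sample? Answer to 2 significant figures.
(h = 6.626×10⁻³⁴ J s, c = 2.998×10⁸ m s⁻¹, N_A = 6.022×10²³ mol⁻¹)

Product: 1210 μmol = 0.00121 mol.
Photons that must be absorbed: 0.00121 / 0.523 = 0.002314 mol.
Incident photons needed: 0.002314 / 0.728 = 0.003179 mol.
Photon energy: hc/λ = 4.464×10⁻¹⁹ J; per mole, 2.688×10⁵ J mol⁻¹.
Energy required: 0.003179 × 2.688×10⁵ = 854.5 J.
Time: 854.5 J / 0.186 W = 4600 s.

t ≈ 4600 s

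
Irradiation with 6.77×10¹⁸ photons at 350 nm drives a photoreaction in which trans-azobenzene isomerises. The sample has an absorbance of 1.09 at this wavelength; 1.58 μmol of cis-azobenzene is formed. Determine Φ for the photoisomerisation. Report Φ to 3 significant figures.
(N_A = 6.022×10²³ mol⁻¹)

Φ = 0.153

Product: 1.58 μmol = 1.58×10⁻⁶ mol.
Moles of photons: 6.77×10¹⁸ / 6.022×10²³ = 1.124×10⁻⁵ mol.
Fraction absorbed: 1 − 10^(−1.09) = 0.9187.
Photons absorbed: 0.9187 × 1.124×10⁻⁵ = 1.033×10⁻⁵ mol.
Φ = 1.58×10⁻⁶ mol / 1.033×10⁻⁵ mol photons = 0.153.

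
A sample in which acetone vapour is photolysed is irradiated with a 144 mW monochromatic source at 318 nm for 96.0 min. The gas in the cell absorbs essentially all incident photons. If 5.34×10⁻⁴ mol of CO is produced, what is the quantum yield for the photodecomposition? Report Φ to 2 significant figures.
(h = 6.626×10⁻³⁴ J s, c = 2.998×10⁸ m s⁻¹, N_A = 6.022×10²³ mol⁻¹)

Photon energy at 318 nm: hc/λ = (6.626×10⁻³⁴)(2.998×10⁸)/(318×10⁻⁹) = 6.247×10⁻¹⁹ J.
Energy delivered: (144 mW)(5760 s) = 829.4 J.
Photons incident: 829.4 / 6.247×10⁻¹⁹ = 1.328×10²¹, i.e. 1.328×10²¹/6.022×10²³ = 0.002205 mol.
Φ = 5.34×10⁻⁴ mol / 0.002205 mol photons = 0.24.

Φ = 0.24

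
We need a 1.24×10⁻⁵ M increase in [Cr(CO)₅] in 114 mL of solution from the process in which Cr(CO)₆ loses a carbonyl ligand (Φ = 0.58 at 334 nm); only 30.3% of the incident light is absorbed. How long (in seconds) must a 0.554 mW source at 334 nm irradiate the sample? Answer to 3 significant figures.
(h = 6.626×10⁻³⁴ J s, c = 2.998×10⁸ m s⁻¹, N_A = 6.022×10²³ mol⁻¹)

t ≈ 5200 s

Product: (1.24×10⁻⁵ M)(0.114 L) = 1.414×10⁻⁶ mol.
Photons that must be absorbed: 1.414×10⁻⁶ / 0.58 = 2.438×10⁻⁶ mol.
Incident photons needed: 2.438×10⁻⁶ / 0.303 = 8.046×10⁻⁶ mol.
Photon energy: hc/λ = 5.948×10⁻¹⁹ J; per mole, 3.582×10⁵ J mol⁻¹.
Energy required: 8.046×10⁻⁶ × 3.582×10⁵ = 2.882 J.
Time: 2.882 J / 0.000554 W = 5200 s.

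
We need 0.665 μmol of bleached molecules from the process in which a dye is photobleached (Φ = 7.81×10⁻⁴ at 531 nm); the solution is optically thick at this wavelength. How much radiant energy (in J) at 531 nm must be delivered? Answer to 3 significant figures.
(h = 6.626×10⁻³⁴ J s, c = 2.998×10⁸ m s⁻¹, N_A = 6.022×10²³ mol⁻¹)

192 J

Product: 0.665 μmol = 6.65×10⁻⁷ mol.
Photons that must be absorbed: 6.65×10⁻⁷ / 7.81×10⁻⁴ = 8.515×10⁻⁴ mol.
Photon energy: hc/λ = 3.741×10⁻¹⁹ J; per mole, 2.253×10⁵ J mol⁻¹.
Energy required: 8.515×10⁻⁴ × 2.253×10⁵ = 192 J.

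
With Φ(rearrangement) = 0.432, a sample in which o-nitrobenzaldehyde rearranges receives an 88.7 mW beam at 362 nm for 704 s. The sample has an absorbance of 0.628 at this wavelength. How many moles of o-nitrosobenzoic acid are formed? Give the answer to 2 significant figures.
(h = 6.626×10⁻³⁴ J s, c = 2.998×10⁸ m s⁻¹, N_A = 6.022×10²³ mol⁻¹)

Photon energy at 362 nm: hc/λ = (6.626×10⁻³⁴)(2.998×10⁸)/(362×10⁻⁹) = 5.487×10⁻¹⁹ J.
Energy delivered: (88.7 mW)(704 s) = 62.44 J.
Photons incident: 62.44 / 5.487×10⁻¹⁹ = 1.138×10²⁰, i.e. 1.138×10²⁰/6.022×10²³ = 1.890×10⁻⁴ mol.
Fraction absorbed: 1 − 10^(−0.628) = 0.7645.
Photons absorbed: 0.7645 × 1.890×10⁻⁴ = 1.445×10⁻⁴ mol.
Product: Φ × n_abs = 0.432 × 1.445×10⁻⁴ = 6.242×10⁻⁵ mol.

6.2×10⁻⁵ mol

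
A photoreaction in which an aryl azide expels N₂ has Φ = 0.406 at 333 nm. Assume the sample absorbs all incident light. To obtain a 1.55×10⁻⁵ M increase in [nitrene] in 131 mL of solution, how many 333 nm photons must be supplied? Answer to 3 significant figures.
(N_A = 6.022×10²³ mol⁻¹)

Product: (1.55×10⁻⁵ M)(0.131 L) = 2.031×10⁻⁶ mol.
Photons that must be absorbed: 2.031×10⁻⁶ / 0.406 = 5.002×10⁻⁶ mol.
Photon count: 5.002×10⁻⁶ × 6.022×10²³ = 3.01×10¹⁸.

3.01×10¹⁸ photons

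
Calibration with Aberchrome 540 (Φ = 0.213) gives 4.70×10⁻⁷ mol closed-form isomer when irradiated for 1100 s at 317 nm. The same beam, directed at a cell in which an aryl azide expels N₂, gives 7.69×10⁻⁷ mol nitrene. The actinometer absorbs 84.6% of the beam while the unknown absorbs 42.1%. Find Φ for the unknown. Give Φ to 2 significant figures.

Photons absorbed by the actinometer: 4.70×10⁻⁷ / 0.213 = 2.207×10⁻⁶ mol.
Incident flux: 2.207×10⁻⁶ / 0.846 = 2.609×10⁻⁶ einstein.
Absorbed by unknown: 0.421 × 2.609×10⁻⁶ = 1.098×10⁻⁶ mol.
Φ(unknown) = 7.69×10⁻⁷ / 1.098×10⁻⁶ = 0.70.

Φ = 0.70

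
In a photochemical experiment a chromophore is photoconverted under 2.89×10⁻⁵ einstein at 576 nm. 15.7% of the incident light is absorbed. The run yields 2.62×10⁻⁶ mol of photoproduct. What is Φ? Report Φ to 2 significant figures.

Photons absorbed: 0.157 × 2.89×10⁻⁵ = 4.537×10⁻⁶ mol.
Φ = 2.62×10⁻⁶ mol / 4.537×10⁻⁶ mol photons = 0.58.

Φ = 0.58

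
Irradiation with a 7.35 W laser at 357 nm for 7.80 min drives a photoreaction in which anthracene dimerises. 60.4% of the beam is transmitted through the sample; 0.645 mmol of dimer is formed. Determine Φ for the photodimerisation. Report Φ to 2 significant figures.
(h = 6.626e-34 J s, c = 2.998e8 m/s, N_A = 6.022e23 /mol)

Product: 0.645 mmol = 6.45e-4 mol.
Photon energy at 357 nm: hc/λ = (6.626e-34)(2.998e8)/(357e-9) = 5.564e-19 J.
Energy delivered: (7.35 W)(468 s) = 3440 J.
Photons incident: 3440 / 5.564e-19 = 6.183e21, i.e. 6.183e21/6.022e23 = 0.01027 mol.
Fraction absorbed: 1 − 60.4/100 = 0.3960.
Photons absorbed: 0.3960 × 0.01027 = 0.004067 mol.
Φ = 6.45e-4 mol / 0.004067 mol photons = 0.16.

Φ = 0.16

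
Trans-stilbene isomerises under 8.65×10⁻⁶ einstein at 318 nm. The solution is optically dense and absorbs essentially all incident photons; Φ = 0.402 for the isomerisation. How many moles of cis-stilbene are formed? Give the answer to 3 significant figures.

Product: Φ × n_abs = 0.402 × 8.65×10⁻⁶ = 3.477×10⁻⁶ mol.

3.48×10⁻⁶ mol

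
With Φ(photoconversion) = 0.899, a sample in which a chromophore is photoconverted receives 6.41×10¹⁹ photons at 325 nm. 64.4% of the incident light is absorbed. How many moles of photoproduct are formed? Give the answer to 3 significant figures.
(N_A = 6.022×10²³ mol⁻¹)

Moles of photons: 6.41×10¹⁹ / 6.022×10²³ = 1.064×10⁻⁴ mol.
Photons absorbed: 0.644 × 1.064×10⁻⁴ = 6.852×10⁻⁵ mol.
Product: Φ × n_abs = 0.899 × 6.852×10⁻⁵ = 6.160×10⁻⁵ mol.

6.16×10⁻⁵ mol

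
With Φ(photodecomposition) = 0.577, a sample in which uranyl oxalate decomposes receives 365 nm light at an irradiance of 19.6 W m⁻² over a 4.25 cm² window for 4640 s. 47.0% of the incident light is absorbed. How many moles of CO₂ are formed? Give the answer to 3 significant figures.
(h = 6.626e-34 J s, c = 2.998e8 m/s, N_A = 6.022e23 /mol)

Photon energy at 365 nm: hc/λ = (6.626e-34)(2.998e8)/(365e-9) = 5.442e-19 J.
Energy delivered: (19.6 W m⁻²)(4.25e-4 m²)(4640 s) = 38.65 J.
Photons incident: 38.65 / 5.442e-19 = 7.102e19, i.e. 7.102e19/6.022e23 = 1.179e-4 mol.
Photons absorbed: 0.470 × 1.179e-4 = 5.541e-5 mol.
Product: Φ × n_abs = 0.577 × 5.541e-5 = 3.197e-5 mol.

3.20e-5 mol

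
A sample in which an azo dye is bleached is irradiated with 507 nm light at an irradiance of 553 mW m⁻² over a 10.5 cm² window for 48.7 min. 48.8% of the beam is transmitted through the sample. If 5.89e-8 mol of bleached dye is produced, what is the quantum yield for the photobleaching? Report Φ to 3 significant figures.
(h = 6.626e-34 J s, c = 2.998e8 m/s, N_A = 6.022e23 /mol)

Φ = 0.0160

Photon energy at 507 nm: hc/λ = (6.626e-34)(2.998e8)/(507e-9) = 3.918e-19 J.
Energy delivered: (553 mW m⁻²)(10.5e-4 m²)(2922 s) = 1.697 J.
Photons incident: 1.697 / 3.918e-19 = 4.331e18, i.e. 4.331e18/6.022e23 = 7.192e-6 mol.
Fraction absorbed: 1 − 48.8/100 = 0.5120.
Photons absorbed: 0.5120 × 7.192e-6 = 3.682e-6 mol.
Φ = 5.89e-8 mol / 3.682e-6 mol photons = 0.0160.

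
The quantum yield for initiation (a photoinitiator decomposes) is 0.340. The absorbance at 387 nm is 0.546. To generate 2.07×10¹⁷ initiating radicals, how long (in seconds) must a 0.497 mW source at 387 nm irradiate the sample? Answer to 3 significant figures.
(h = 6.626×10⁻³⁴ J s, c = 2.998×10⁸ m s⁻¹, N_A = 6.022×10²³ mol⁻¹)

Product: 2.07×10¹⁷ / 6.022×10²³ = 3.437×10⁻⁷ mol.
Photons that must be absorbed: 3.437×10⁻⁷ / 0.340 = 1.011×10⁻⁶ mol.
Fraction absorbed: 1 − 10^(−0.546) = 0.7156.
Incident photons needed: 1.011×10⁻⁶ / 0.7156 = 1.413×10⁻⁶ mol.
Photon energy: hc/λ = 5.133×10⁻¹⁹ J; per mole, 3.091×10⁵ J mol⁻¹.
Energy required: 1.413×10⁻⁶ × 3.091×10⁵ = 0.4368 J.
Time: 0.4368 J / 0.000497 W = 879 s.

t ≈ 879 s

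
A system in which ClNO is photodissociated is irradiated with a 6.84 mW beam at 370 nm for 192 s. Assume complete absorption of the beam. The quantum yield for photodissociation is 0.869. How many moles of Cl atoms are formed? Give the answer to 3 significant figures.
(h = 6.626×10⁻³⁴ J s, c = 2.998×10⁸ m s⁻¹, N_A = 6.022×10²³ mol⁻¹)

3.53×10⁻⁶ mol

Photon energy at 370 nm: hc/λ = (6.626×10⁻³⁴)(2.998×10⁸)/(370×10⁻⁹) = 5.369×10⁻¹⁹ J.
Energy delivered: (6.84 mW)(192 s) = 1.313 J.
Photons incident: 1.313 / 5.369×10⁻¹⁹ = 2.446×10¹⁸, i.e. 2.446×10¹⁸/6.022×10²³ = 4.062×10⁻⁶ mol.
Product: Φ × n_abs = 0.869 × 4.062×10⁻⁶ = 3.530×10⁻⁶ mol.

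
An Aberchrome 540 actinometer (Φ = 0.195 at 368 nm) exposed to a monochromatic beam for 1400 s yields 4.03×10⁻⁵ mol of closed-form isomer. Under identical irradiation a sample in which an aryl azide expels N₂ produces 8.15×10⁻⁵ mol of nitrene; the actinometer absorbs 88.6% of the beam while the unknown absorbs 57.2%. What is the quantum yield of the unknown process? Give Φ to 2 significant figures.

Photons absorbed by the actinometer: 4.03×10⁻⁵ / 0.195 = 2.067×10⁻⁴ mol.
Incident flux: 2.067×10⁻⁴ / 0.886 = 2.333×10⁻⁴ einstein.
Absorbed by unknown: 0.572 × 2.333×10⁻⁴ = 1.334×10⁻⁴ mol.
Φ(unknown) = 8.15×10⁻⁵ / 1.334×10⁻⁴ = 0.61.

Φ = 0.61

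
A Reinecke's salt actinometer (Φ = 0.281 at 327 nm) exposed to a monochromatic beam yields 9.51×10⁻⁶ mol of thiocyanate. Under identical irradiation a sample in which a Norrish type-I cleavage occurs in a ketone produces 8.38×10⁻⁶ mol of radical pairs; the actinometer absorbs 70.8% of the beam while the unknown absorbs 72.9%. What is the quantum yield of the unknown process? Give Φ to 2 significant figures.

Φ = 0.24

Photons absorbed by the actinometer: 9.51×10⁻⁶ / 0.281 = 3.384×10⁻⁵ mol.
Incident flux: 3.384×10⁻⁵ / 0.708 = 4.780×10⁻⁵ einstein.
Absorbed by unknown: 0.729 × 4.780×10⁻⁵ = 3.485×10⁻⁵ mol.
Φ(unknown) = 8.38×10⁻⁶ / 3.485×10⁻⁵ = 0.24.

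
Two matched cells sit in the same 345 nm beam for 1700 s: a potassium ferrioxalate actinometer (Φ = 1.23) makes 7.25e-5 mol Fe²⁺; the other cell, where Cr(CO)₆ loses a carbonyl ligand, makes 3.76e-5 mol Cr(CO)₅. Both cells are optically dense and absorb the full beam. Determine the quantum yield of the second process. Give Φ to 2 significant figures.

Φ = 0.64

Photons absorbed by the actinometer: 7.25e-5 / 1.23 = 5.894e-5 mol.
Φ(unknown) = 3.76e-5 / 5.894e-5 = 0.64.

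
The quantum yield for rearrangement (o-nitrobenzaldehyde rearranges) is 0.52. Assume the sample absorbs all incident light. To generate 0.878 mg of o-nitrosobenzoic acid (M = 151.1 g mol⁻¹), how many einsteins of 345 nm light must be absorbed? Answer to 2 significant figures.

1.1e-5 einstein

Product: 0.878 mg / 151.1 g mol⁻¹ = 5.811e-6 mol.
Photons that must be absorbed: 5.811e-6 / 0.52 = 1.117e-5 mol.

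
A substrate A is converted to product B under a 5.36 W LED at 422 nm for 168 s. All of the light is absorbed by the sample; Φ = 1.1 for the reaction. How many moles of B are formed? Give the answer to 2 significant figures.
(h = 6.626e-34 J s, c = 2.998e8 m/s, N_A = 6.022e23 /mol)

Photon energy at 422 nm: hc/λ = (6.626e-34)(2.998e8)/(422e-9) = 4.707e-19 J.
Energy delivered: (5.36 W)(168 s) = 900.5 J.
Photons incident: 900.5 / 4.707e-19 = 1.913e21, i.e. 1.913e21/6.022e23 = 0.003177 mol.
Product: Φ × n_abs = 1.1 × 0.003177 = 0.003495 mol.

0.0035 mol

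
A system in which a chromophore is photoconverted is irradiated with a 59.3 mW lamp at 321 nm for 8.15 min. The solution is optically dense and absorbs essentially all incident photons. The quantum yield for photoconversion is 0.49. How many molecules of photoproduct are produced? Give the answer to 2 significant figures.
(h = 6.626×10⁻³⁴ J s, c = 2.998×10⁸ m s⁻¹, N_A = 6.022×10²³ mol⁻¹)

2.3×10¹⁹ molecules

Photon energy at 321 nm: hc/λ = (6.626×10⁻³⁴)(2.998×10⁸)/(321×10⁻⁹) = 6.188×10⁻¹⁹ J.
Energy delivered: (59.3 mW)(489 s) = 29.00 J.
Photons incident: 29.00 / 6.188×10⁻¹⁹ = 4.686×10¹⁹, i.e. 4.686×10¹⁹/6.022×10²³ = 7.781×10⁻⁵ mol.
Product: Φ × n_abs = 0.49 × 7.781×10⁻⁵ = 3.813×10⁻⁵ mol.
As a count: 3.813×10⁻⁵ × 6.022×10²³ = 2.3×10¹⁹.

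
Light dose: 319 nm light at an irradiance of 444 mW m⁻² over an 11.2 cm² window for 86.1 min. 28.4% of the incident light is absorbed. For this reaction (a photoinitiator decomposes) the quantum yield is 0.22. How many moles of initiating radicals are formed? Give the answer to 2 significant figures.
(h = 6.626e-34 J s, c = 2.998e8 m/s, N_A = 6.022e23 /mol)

4.3e-7 mol

Photon energy at 319 nm: hc/λ = (6.626e-34)(2.998e8)/(319e-9) = 6.227e-19 J.
Energy delivered: (444 mW m⁻²)(11.2e-4 m²)(5166 s) = 2.569 J.
Photons incident: 2.569 / 6.227e-19 = 4.126e18, i.e. 4.126e18/6.022e23 = 6.852e-6 mol.
Photons absorbed: 0.284 × 6.852e-6 = 1.946e-6 mol.
Product: Φ × n_abs = 0.22 × 1.946e-6 = 4.281e-7 mol.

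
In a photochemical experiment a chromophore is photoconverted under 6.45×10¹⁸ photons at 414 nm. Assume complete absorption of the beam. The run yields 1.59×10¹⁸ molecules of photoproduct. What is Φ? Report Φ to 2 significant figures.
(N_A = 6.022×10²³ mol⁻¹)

Product: 1.59×10¹⁸ / 6.022×10²³ = 2.640×10⁻⁶ mol.
Moles of photons: 6.45×10¹⁸ / 6.022×10²³ = 1.071×10⁻⁵ mol.
Φ = 2.640×10⁻⁶ mol / 1.071×10⁻⁵ mol photons = 0.25.

Φ = 0.25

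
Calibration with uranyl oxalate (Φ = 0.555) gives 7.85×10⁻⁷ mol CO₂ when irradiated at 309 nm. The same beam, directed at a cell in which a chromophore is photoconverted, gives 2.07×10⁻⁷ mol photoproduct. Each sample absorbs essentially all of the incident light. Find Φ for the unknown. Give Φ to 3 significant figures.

Φ = 0.146

Photons absorbed by the actinometer: 7.85×10⁻⁷ / 0.555 = 1.414×10⁻⁶ mol.
Φ(unknown) = 2.07×10⁻⁷ / 1.414×10⁻⁶ = 0.146.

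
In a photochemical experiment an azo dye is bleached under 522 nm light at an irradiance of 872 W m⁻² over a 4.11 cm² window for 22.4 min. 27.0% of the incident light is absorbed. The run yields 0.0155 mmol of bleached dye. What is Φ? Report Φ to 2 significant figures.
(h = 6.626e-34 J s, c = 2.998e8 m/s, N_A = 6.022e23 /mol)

Φ = 0.027

Product: 0.0155 mmol = 1.55e-5 mol.
Photon energy at 522 nm: hc/λ = (6.626e-34)(2.998e8)/(522e-9) = 3.806e-19 J.
Energy delivered: (872 W m⁻²)(4.11e-4 m²)(1344 s) = 481.7 J.
Photons incident: 481.7 / 3.806e-19 = 1.266e21, i.e. 1.266e21/6.022e23 = 0.002102 mol.
Photons absorbed: 0.270 × 0.002102 = 5.675e-4 mol.
Φ = 1.55e-5 mol / 5.675e-4 mol photons = 0.027.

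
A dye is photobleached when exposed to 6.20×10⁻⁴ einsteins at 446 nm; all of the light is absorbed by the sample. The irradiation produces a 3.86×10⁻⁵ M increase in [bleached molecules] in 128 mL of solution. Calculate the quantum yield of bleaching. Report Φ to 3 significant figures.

Product: (3.86×10⁻⁵ M)(0.128 L) = 4.941×10⁻⁶ mol.
Φ = 4.941×10⁻⁶ mol / 6.20×10⁻⁴ mol photons = 0.00797.

Φ = 0.00797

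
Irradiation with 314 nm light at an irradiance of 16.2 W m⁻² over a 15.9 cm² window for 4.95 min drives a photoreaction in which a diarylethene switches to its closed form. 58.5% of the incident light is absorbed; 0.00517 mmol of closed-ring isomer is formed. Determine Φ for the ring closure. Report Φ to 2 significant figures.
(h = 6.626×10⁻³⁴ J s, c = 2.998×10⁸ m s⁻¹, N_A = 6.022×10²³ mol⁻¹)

Product: 0.00517 mmol = 5.17×10⁻⁶ mol.
Photon energy at 314 nm: hc/λ = (6.626×10⁻³⁴)(2.998×10⁸)/(314×10⁻⁹) = 6.326×10⁻¹⁹ J.
Energy delivered: (16.2 W m⁻²)(15.9×10⁻⁴ m²)(297 s) = 7.650 J.
Photons incident: 7.650 / 6.326×10⁻¹⁹ = 1.209×10¹⁹, i.e. 1.209×10¹⁹/6.022×10²³ = 2.008×10⁻⁵ mol.
Photons absorbed: 0.585 × 2.008×10⁻⁵ = 1.175×10⁻⁵ mol.
Φ = 5.17×10⁻⁶ mol / 1.175×10⁻⁵ mol photons = 0.44.

Φ = 0.44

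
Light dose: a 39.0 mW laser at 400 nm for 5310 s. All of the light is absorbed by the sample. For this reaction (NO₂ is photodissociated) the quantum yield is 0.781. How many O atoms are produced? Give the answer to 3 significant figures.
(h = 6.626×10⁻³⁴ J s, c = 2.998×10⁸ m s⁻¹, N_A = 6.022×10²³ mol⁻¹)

Photon energy at 400 nm: hc/λ = (6.626×10⁻³⁴)(2.998×10⁸)/(400×10⁻⁹) = 4.966×10⁻¹⁹ J.
Energy delivered: (39.0 mW)(5310 s) = 207.1 J.
Photons incident: 207.1 / 4.966×10⁻¹⁹ = 4.170×10²⁰, i.e. 4.170×10²⁰/6.022×10²³ = 6.925×10⁻⁴ mol.
Product: Φ × n_abs = 0.781 × 6.925×10⁻⁴ = 5.408×10⁻⁴ mol.
As a count: 5.408×10⁻⁴ × 6.022×10²³ = 3.26×10²⁰.

3.26×10²⁰ atoms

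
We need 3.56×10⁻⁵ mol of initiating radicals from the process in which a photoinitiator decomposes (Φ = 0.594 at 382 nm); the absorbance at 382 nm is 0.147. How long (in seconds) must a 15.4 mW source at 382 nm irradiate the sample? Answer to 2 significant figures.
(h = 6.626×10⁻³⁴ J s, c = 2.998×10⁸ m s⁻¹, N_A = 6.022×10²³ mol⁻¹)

t ≈ 4200 s

Photons that must be absorbed: 3.56×10⁻⁵ / 0.594 = 5.993×10⁻⁵ mol.
Fraction absorbed: 1 − 10^(−0.147) = 0.2871.
Incident photons needed: 5.993×10⁻⁵ / 0.2871 = 2.087×10⁻⁴ mol.
Photon energy: hc/λ = 5.200×10⁻¹⁹ J; per mole, 3.131×10⁵ J mol⁻¹.
Energy required: 2.087×10⁻⁴ × 3.131×10⁵ = 65.34 J.
Time: 65.34 J / 0.0154 W = 4200 s.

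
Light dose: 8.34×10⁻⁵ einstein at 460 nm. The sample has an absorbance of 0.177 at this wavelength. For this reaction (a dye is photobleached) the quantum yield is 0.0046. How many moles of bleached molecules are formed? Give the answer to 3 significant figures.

Fraction absorbed: 1 − 10^(−0.177) = 0.3347.
Photons absorbed: 0.3347 × 8.34×10⁻⁵ = 2.791×10⁻⁵ mol.
Product: Φ × n_abs = 0.0046 × 2.791×10⁻⁵ = 1.284×10⁻⁷ mol.

1.28×10⁻⁷ mol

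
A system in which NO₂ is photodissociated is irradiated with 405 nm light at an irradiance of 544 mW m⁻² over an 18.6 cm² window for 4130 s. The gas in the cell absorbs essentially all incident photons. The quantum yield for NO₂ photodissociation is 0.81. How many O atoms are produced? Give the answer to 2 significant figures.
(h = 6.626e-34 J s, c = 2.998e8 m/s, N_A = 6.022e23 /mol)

Photon energy at 405 nm: hc/λ = (6.626e-34)(2.998e8)/(405e-9) = 4.905e-19 J.
Energy delivered: (544 mW m⁻²)(18.6e-4 m²)(4130 s) = 4.179 J.
Photons incident: 4.179 / 4.905e-19 = 8.520e18, i.e. 8.520e18/6.022e23 = 1.415e-5 mol.
Product: Φ × n_abs = 0.81 × 1.415e-5 = 1.146e-5 mol.
As a count: 1.146e-5 × 6.022e23 = 6.9e18.

6.9e18 atoms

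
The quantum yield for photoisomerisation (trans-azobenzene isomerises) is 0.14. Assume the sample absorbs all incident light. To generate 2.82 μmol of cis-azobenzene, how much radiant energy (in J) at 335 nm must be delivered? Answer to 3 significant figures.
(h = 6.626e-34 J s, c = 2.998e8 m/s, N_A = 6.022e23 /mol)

Product: 2.82 μmol = 2.82e-6 mol.
Photons that must be absorbed: 2.82e-6 / 0.14 = 2.014e-5 mol.
Photon energy: hc/λ = 5.930e-19 J; per mole, 3.571e5 J mol⁻¹.
Energy required: 2.014e-5 × 3.571e5 = 7.19 J.

7.19 J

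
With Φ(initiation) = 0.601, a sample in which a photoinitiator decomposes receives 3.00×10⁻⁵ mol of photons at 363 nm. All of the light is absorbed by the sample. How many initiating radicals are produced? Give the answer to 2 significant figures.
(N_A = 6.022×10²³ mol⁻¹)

1.1×10¹⁹ initiating radicals

Product: Φ × n_abs = 0.601 × 3.00×10⁻⁵ = 1.803×10⁻⁵ mol.
As a count: 1.803×10⁻⁵ × 6.022×10²³ = 1.1×10¹⁹.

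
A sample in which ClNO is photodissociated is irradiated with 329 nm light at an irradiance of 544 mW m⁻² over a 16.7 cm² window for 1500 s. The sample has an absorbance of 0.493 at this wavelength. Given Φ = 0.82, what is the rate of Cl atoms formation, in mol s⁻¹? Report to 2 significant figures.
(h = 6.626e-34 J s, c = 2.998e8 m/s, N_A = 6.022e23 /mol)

1.4e-9 mol s⁻¹

Photon energy at 329 nm: hc/λ = (6.626e-34)(2.998e8)/(329e-9) = 6.038e-19 J.
Energy delivered: (544 mW m⁻²)(16.7e-4 m²)(1500 s) = 1.363 J.
Photons incident: 1.363 / 6.038e-19 = 2.257e18, i.e. 2.257e18/6.022e23 = 3.748e-6 mol.
Fraction absorbed: 1 − 10^(−0.493) = 0.6786.
Photons absorbed: 0.6786 × 3.748e-6 = 2.543e-6 mol.
Product formed: 0.82 × 2.543e-6 = 2.085e-6 mol.
Rate: 2.085e-6 / 1500 s = 1.4e-9 mol s⁻¹.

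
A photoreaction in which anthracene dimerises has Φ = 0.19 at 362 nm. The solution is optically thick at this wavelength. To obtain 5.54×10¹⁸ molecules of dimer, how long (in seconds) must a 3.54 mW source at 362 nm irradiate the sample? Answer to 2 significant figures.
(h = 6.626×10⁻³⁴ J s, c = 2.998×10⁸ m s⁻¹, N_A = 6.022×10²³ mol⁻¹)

Product: 5.54×10¹⁸ / 6.022×10²³ = 9.200×10⁻⁶ mol.
Photons that must be absorbed: 9.200×10⁻⁶ / 0.19 = 4.842×10⁻⁵ mol.
Photon energy: hc/λ = 5.487×10⁻¹⁹ J; per mole, 3.304×10⁵ J mol⁻¹.
Energy required: 4.842×10⁻⁵ × 3.304×10⁵ = 16.00 J.
Time: 16.00 J / 0.00354 W = 4500 s.

t ≈ 4500 s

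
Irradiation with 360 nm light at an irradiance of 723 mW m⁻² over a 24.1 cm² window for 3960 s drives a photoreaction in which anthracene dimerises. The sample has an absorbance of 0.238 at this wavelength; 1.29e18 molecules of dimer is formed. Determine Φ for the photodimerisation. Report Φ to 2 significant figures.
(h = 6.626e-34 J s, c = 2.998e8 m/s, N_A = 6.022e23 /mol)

Product: 1.29e18 / 6.022e23 = 2.142e-6 mol.
Photon energy at 360 nm: hc/λ = (6.626e-34)(2.998e8)/(360e-9) = 5.518e-19 J.
Energy delivered: (723 mW m⁻²)(24.1e-4 m²)(3960 s) = 6.900 J.
Photons incident: 6.900 / 5.518e-19 = 1.250e19, i.e. 1.250e19/6.022e23 = 2.076e-5 mol.
Fraction absorbed: 1 − 10^(−0.238) = 0.4219.
Photons absorbed: 0.4219 × 2.076e-5 = 8.759e-6 mol.
Φ = 2.142e-6 mol / 8.759e-6 mol photons = 0.24.

Φ = 0.24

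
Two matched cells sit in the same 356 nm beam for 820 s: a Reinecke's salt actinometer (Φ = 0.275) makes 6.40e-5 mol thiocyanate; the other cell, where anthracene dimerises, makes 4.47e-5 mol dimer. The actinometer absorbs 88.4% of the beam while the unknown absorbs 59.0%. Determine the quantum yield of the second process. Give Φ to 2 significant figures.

Φ = 0.29

Photons absorbed by the actinometer: 6.40e-5 / 0.275 = 2.327e-4 mol.
Incident flux: 2.327e-4 / 0.884 = 2.632e-4 einstein.
Absorbed by unknown: 0.590 × 2.632e-4 = 1.553e-4 mol.
Φ(unknown) = 4.47e-5 / 1.553e-4 = 0.29.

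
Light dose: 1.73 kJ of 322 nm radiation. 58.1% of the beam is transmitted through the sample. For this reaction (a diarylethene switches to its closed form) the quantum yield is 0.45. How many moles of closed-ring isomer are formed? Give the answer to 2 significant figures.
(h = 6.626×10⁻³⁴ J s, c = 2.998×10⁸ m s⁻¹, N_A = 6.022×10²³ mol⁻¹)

8.8×10⁻⁴ mol

Photon energy at 322 nm: hc/λ = (6.626×10⁻³⁴)(2.998×10⁸)/(322×10⁻⁹) = 6.169×10⁻¹⁹ J.
Incident energy: 1.73 kJ = 1730 J.
Photons incident: 1730 / 6.169×10⁻¹⁹ = 2.804×10²¹, i.e. 2.804×10²¹/6.022×10²³ = 0.004656 mol.
Fraction absorbed: 1 − 58.1/100 = 0.4190.
Photons absorbed: 0.4190 × 0.004656 = 0.001951 mol.
Product: Φ × n_abs = 0.45 × 0.001951 = 8.780×10⁻⁴ mol.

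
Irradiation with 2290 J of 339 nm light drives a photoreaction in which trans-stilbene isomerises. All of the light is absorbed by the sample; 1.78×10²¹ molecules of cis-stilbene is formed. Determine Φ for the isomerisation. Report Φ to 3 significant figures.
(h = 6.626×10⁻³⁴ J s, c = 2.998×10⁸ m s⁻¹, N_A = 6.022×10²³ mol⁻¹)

Φ = 0.455

Product: 1.78×10²¹ / 6.022×10²³ = 0.002956 mol.
Photon energy at 339 nm: hc/λ = (6.626×10⁻³⁴)(2.998×10⁸)/(339×10⁻⁹) = 5.860×10⁻¹⁹ J.
Photons incident: 2290 / 5.860×10⁻¹⁹ = 3.908×10²¹, i.e. 3.908×10²¹/6.022×10²³ = 0.006490 mol.
Φ = 0.002956 mol / 0.006490 mol photons = 0.455.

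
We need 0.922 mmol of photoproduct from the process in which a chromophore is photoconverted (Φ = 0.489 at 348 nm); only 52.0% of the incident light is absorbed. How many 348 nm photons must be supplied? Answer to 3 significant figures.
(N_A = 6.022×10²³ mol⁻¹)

2.18×10²¹ photons

Product: 0.922 mmol = 9.22×10⁻⁴ mol.
Photons that must be absorbed: 9.22×10⁻⁴ / 0.489 = 0.001885 mol.
Incident photons needed: 0.001885 / 0.520 = 0.003625 mol.
Photon count: 0.003625 × 6.022×10²³ = 2.18×10²¹.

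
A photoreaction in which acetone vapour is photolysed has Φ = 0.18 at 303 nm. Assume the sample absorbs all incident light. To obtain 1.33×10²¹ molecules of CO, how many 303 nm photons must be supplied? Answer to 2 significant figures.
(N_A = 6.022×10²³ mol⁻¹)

Product: 1.33×10²¹ / 6.022×10²³ = 0.002209 mol.
Photons that must be absorbed: 0.002209 / 0.18 = 0.01227 mol.
Photon count: 0.01227 × 6.022×10²³ = 7.4×10²¹.

7.4×10²¹ photons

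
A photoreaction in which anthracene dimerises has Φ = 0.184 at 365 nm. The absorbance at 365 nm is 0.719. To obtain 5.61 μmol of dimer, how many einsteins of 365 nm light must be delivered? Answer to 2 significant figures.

3.8×10⁻⁵ einstein

Product: 5.61 μmol = 5.61×10⁻⁶ mol.
Photons that must be absorbed: 5.61×10⁻⁶ / 0.184 = 3.049×10⁻⁵ mol.
Fraction absorbed: 1 − 10^(−0.719) = 0.8090.
Incident photons needed: 3.049×10⁻⁵ / 0.8090 = 3.769×10⁻⁵ mol.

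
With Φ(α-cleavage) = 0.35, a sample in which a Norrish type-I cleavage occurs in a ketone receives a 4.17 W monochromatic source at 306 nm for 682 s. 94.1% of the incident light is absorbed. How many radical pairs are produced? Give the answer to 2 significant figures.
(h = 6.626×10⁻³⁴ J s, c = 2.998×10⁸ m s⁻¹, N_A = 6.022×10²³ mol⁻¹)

1.4×10²¹ radical pairs

Photon energy at 306 nm: hc/λ = (6.626×10⁻³⁴)(2.998×10⁸)/(306×10⁻⁹) = 6.492×10⁻¹⁹ J.
Energy delivered: (4.17 W)(682 s) = 2844 J.
Photons incident: 2844 / 6.492×10⁻¹⁹ = 4.381×10²¹, i.e. 4.381×10²¹/6.022×10²³ = 0.007275 mol.
Photons absorbed: 0.941 × 0.007275 = 0.006846 mol.
Product: Φ × n_abs = 0.35 × 0.006846 = 0.002396 mol.
As a count: 0.002396 × 6.022×10²³ = 1.4×10²¹.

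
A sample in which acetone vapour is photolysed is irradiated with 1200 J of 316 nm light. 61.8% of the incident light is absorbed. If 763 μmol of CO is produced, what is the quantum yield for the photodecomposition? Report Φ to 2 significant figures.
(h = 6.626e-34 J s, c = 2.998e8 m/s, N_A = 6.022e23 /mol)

Φ = 0.39

Product: 763 μmol = 7.63e-4 mol.
Photon energy at 316 nm: hc/λ = (6.626e-34)(2.998e8)/(316e-9) = 6.286e-19 J.
Photons incident: 1200 / 6.286e-19 = 1.909e21, i.e. 1.909e21/6.022e23 = 0.003170 mol.
Photons absorbed: 0.618 × 0.003170 = 0.001959 mol.
Φ = 7.63e-4 mol / 0.001959 mol photons = 0.39.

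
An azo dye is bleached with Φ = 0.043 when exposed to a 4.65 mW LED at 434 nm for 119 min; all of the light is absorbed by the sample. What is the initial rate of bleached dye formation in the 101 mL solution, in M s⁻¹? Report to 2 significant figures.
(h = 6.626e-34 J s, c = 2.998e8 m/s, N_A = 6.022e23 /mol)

Photon energy at 434 nm: hc/λ = (6.626e-34)(2.998e8)/(434e-9) = 4.577e-19 J.
Energy delivered: (4.65 mW)(7140 s) = 33.20 J.
Photons incident: 33.20 / 4.577e-19 = 7.254e19, i.e. 7.254e19/6.022e23 = 1.205e-4 mol.
Product formed: 0.043 × 1.205e-4 = 5.181e-6 mol.
Rate: 5.181e-6 mol / (7140 s × 0.101 L) = 7.2e-9 M s⁻¹.

7.2e-9 M s⁻¹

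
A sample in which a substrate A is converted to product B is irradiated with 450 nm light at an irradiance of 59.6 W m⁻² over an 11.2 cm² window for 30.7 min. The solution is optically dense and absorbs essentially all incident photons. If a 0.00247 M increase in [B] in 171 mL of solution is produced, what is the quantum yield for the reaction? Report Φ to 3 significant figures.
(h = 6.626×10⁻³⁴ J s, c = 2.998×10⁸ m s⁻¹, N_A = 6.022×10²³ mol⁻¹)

Φ = 0.913

Product: (0.00247 M)(0.171 L) = 4.224×10⁻⁴ mol.
Photon energy at 450 nm: hc/λ = (6.626×10⁻³⁴)(2.998×10⁸)/(450×10⁻⁹) = 4.414×10⁻¹⁹ J.
Energy delivered: (59.6 W m⁻²)(11.2×10⁻⁴ m²)(1842 s) = 123.0 J.
Photons incident: 123.0 / 4.414×10⁻¹⁹ = 2.787×10²⁰, i.e. 2.787×10²⁰/6.022×10²³ = 4.628×10⁻⁴ mol.
Φ = 4.224×10⁻⁴ mol / 4.628×10⁻⁴ mol photons = 0.913.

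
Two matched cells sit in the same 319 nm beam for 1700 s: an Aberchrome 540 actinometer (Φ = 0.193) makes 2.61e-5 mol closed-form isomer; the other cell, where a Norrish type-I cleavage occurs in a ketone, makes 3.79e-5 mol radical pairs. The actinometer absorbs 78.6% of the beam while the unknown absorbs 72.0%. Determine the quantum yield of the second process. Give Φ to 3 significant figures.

Photons absorbed by the actinometer: 2.61e-5 / 0.193 = 1.352e-4 mol.
Incident flux: 1.352e-4 / 0.786 = 1.720e-4 einstein.
Absorbed by unknown: 0.720 × 1.720e-4 = 1.238e-4 mol.
Φ(unknown) = 3.79e-5 / 1.238e-4 = 0.306.

Φ = 0.306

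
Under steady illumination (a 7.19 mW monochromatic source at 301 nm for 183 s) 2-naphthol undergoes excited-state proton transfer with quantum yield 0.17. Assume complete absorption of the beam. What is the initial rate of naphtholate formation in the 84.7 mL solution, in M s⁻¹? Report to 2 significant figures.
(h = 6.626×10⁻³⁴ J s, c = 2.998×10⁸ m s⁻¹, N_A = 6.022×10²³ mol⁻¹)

Photon energy at 301 nm: hc/λ = (6.626×10⁻³⁴)(2.998×10⁸)/(301×10⁻⁹) = 6.600×10⁻¹⁹ J.
Energy delivered: (7.19 mW)(183 s) = 1.316 J.
Photons incident: 1.316 / 6.600×10⁻¹⁹ = 1.994×10¹⁸, i.e. 1.994×10¹⁸/6.022×10²³ = 3.311×10⁻⁶ mol.
Product formed: 0.17 × 3.311×10⁻⁶ = 5.629×10⁻⁷ mol.
Rate: 5.629×10⁻⁷ mol / (183 s × 0.0847 L) = 3.6×10⁻⁸ M s⁻¹.

3.6×10⁻⁸ M s⁻¹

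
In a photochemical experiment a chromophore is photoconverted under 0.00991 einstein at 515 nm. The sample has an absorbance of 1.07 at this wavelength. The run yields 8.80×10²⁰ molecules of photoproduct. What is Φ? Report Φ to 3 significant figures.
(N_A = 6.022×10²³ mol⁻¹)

Product: 8.80×10²⁰ / 6.022×10²³ = 0.001461 mol.
Fraction absorbed: 1 − 10^(−1.07) = 0.9149.
Photons absorbed: 0.9149 × 0.00991 = 0.009067 mol.
Φ = 0.001461 mol / 0.009067 mol photons = 0.161.

Φ = 0.161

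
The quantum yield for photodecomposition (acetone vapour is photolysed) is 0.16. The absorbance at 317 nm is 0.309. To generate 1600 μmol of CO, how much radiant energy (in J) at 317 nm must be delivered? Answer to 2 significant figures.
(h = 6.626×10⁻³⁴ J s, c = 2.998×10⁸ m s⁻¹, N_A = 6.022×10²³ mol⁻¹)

7400 J

Product: 1600 μmol = 0.00160 mol.
Photons that must be absorbed: 0.00160 / 0.16 = 0.01000 mol.
Fraction absorbed: 1 − 10^(−0.309) = 0.5091.
Incident photons needed: 0.01000 / 0.5091 = 0.01964 mol.
Photon energy: hc/λ = 6.266×10⁻¹⁹ J; per mole, 3.773×10⁵ J mol⁻¹.
Energy required: 0.01964 × 3.773×10⁵ = 7400 J.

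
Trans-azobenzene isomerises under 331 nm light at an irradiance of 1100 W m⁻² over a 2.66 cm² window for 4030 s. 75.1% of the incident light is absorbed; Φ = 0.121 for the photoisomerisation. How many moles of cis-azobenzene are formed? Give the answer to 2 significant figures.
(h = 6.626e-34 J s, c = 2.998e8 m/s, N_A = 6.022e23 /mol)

3.0e-4 mol

Photon energy at 331 nm: hc/λ = (6.626e-34)(2.998e8)/(331e-9) = 6.001e-19 J.
Energy delivered: (1100 W m⁻²)(2.66e-4 m²)(4030 s) = 1179 J.
Photons incident: 1179 / 6.001e-19 = 1.965e21, i.e. 1.965e21/6.022e23 = 0.003263 mol.
Photons absorbed: 0.751 × 0.003263 = 0.002451 mol.
Product: Φ × n_abs = 0.121 × 0.002451 = 2.966e-4 mol.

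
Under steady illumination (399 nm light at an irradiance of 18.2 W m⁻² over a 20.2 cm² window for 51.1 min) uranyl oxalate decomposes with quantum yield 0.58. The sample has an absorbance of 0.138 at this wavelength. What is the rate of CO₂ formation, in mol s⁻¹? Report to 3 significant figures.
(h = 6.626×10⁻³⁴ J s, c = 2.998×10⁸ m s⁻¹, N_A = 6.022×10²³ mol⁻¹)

1.94×10⁻⁸ mol s⁻¹

Photon energy at 399 nm: hc/λ = (6.626×10⁻³⁴)(2.998×10⁸)/(399×10⁻⁹) = 4.979×10⁻¹⁹ J.
Energy delivered: (18.2 W m⁻²)(20.2×10⁻⁴ m²)(3066 s) = 112.7 J.
Photons incident: 112.7 / 4.979×10⁻¹⁹ = 2.264×10²⁰, i.e. 2.264×10²⁰/6.022×10²³ = 3.760×10⁻⁴ mol.
Fraction absorbed: 1 − 10^(−0.138) = 0.2722.
Photons absorbed: 0.2722 × 3.760×10⁻⁴ = 1.023×10⁻⁴ mol.
Product formed: 0.58 × 1.023×10⁻⁴ = 5.933×10⁻⁵ mol.
Rate: 5.933×10⁻⁵ / 3066 s = 1.94×10⁻⁸ mol s⁻¹.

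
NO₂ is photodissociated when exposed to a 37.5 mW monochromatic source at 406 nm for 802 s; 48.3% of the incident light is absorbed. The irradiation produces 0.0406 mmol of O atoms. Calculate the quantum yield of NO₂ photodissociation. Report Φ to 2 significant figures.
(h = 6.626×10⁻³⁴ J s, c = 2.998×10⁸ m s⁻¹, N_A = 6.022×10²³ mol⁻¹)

Φ = 0.82

Product: 0.0406 mmol = 4.06×10⁻⁵ mol.
Photon energy at 406 nm: hc/λ = (6.626×10⁻³⁴)(2.998×10⁸)/(406×10⁻⁹) = 4.893×10⁻¹⁹ J.
Energy delivered: (37.5 mW)(802 s) = 30.08 J.
Photons incident: 30.08 / 4.893×10⁻¹⁹ = 6.148×10¹⁹, i.e. 6.148×10¹⁹/6.022×10²³ = 1.021×10⁻⁴ mol.
Photons absorbed: 0.483 × 1.021×10⁻⁴ = 4.931×10⁻⁵ mol.
Φ = 4.06×10⁻⁵ mol / 4.931×10⁻⁵ mol photons = 0.82.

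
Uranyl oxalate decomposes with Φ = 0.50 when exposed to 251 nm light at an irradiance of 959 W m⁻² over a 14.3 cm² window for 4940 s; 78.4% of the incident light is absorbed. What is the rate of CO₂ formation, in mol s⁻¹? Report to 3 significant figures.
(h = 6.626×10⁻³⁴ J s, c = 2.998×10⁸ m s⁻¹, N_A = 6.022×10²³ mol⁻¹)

1.13×10⁻⁶ mol s⁻¹

Photon energy at 251 nm: hc/λ = (6.626×10⁻³⁴)(2.998×10⁸)/(251×10⁻⁹) = 7.914×10⁻¹⁹ J.
Energy delivered: (959 W m⁻²)(14.3×10⁻⁴ m²)(4940 s) = 6775 J.
Photons incident: 6775 / 7.914×10⁻¹⁹ = 8.561×10²¹, i.e. 8.561×10²¹/6.022×10²³ = 0.01422 mol.
Photons absorbed: 0.784 × 0.01422 = 0.01115 mol.
Product formed: 0.50 × 0.01115 = 0.005575 mol.
Rate: 0.005575 / 4940 s = 1.13×10⁻⁶ mol s⁻¹.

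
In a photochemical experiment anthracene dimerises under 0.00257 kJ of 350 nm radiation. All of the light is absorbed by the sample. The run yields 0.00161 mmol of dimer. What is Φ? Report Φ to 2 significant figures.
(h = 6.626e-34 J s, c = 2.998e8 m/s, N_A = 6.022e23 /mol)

Product: 0.00161 mmol = 1.61e-6 mol.
Photon energy at 350 nm: hc/λ = (6.626e-34)(2.998e8)/(350e-9) = 5.676e-19 J.
Incident energy: 0.00257 kJ = 2.57 J.
Photons incident: 2.57 / 5.676e-19 = 4.528e18, i.e. 4.528e18/6.022e23 = 7.519e-6 mol.
Φ = 1.61e-6 mol / 7.519e-6 mol photons = 0.21.

Φ = 0.21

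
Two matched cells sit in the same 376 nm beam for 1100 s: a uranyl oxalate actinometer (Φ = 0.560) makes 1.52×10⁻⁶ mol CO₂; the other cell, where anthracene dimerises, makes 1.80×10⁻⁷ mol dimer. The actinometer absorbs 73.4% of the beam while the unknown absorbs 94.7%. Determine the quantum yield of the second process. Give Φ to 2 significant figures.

Photons absorbed by the actinometer: 1.52×10⁻⁶ / 0.560 = 2.714×10⁻⁶ mol.
Incident flux: 2.714×10⁻⁶ / 0.734 = 3.698×10⁻⁶ einstein.
Absorbed by unknown: 0.947 × 3.698×10⁻⁶ = 3.502×10⁻⁶ mol.
Φ(unknown) = 1.80×10⁻⁷ / 3.502×10⁻⁶ = 0.051.

Φ = 0.051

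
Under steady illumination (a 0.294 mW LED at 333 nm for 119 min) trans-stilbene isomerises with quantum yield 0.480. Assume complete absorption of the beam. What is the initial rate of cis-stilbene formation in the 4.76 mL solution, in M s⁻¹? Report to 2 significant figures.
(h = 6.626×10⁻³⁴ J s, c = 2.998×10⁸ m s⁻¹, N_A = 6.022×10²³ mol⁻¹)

8.3×10⁻⁸ M s⁻¹

Photon energy at 333 nm: hc/λ = (6.626×10⁻³⁴)(2.998×10⁸)/(333×10⁻⁹) = 5.965×10⁻¹⁹ J.
Energy delivered: (0.294 mW)(7140 s) = 2.099 J.
Photons incident: 2.099 / 5.965×10⁻¹⁹ = 3.519×10¹⁸, i.e. 3.519×10¹⁸/6.022×10²³ = 5.844×10⁻⁶ mol.
Product formed: 0.480 × 5.844×10⁻⁶ = 2.805×10⁻⁶ mol.
Rate: 2.805×10⁻⁶ mol / (7140 s × 0.00476 L) = 8.3×10⁻⁸ M s⁻¹.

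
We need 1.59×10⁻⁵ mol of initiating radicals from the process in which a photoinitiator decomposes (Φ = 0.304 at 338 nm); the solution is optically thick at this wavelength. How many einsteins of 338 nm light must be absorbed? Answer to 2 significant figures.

Photons that must be absorbed: 1.59×10⁻⁵ / 0.304 = 5.230×10⁻⁵ mol.

5.2×10⁻⁵ einstein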